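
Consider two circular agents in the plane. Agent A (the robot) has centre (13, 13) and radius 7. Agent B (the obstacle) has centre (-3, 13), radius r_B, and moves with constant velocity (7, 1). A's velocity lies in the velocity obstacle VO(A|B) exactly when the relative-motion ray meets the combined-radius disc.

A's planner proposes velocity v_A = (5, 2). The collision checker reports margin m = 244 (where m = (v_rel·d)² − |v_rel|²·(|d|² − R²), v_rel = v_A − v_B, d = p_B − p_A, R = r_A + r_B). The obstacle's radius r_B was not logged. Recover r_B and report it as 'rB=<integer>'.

m = 244
d = (-16, 0);  v_rel = (-2, 1),  |v_rel|² = 5
v_rel×d = (-2)·(0) − (1)·(-16) = 16
since m = R²·5 − 16²:  R² = (256 + 244) / 5 = 100
R = √100 = 10  ⇒  r_B = 10 − 7 = 3

rB=3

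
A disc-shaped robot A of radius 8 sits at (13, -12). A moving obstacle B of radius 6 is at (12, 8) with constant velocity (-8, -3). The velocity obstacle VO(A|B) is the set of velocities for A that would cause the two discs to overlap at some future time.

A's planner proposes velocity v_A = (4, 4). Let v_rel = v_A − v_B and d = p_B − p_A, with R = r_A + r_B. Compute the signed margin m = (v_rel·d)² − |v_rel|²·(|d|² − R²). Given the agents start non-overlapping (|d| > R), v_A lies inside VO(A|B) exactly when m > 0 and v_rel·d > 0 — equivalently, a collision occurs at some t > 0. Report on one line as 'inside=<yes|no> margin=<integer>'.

d = (-1, 20),  |d|² = 401;  R = 8+6 = 14,  c = 401−14² = 205
v_rel = (12, 7),  |v_rel|² = 193;  v_rel·d = (12)·(-1) + (7)·(20) = 128
193·t² − 256·t + 205 = 0  ⇒  m = 128² − 193·205 = -23181
m = -23181 < 0,  v_rel·d = 128 > 0  ⇒  outside

inside=no margin=-23181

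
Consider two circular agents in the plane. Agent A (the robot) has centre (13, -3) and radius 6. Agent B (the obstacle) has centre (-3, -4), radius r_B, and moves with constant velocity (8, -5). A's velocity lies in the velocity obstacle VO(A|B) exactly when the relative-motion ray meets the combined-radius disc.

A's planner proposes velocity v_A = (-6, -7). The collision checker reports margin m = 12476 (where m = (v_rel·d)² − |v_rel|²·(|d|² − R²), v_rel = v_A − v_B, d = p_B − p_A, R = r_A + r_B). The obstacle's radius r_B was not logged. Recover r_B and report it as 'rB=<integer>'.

m = 12476
d = (-16, -1);  v_rel = (-14, -2),  |v_rel|² = 200
v_rel×d = (-14)·(-1) − (-2)·(-16) = -18
since m = R²·200 − (-18)²:  R² = (324 + 12476) / 200 = 64
R = √64 = 8  ⇒  r_B = 8 − 6 = 2

rB=2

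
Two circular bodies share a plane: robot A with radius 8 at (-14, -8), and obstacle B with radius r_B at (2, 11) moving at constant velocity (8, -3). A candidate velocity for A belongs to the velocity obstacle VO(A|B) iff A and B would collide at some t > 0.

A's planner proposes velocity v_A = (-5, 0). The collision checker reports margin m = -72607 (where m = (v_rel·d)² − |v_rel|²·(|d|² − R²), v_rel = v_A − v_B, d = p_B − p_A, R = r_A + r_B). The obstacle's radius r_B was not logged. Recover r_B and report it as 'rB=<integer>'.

m = -72607
d = (16, 19);  v_rel = (-13, 3),  |v_rel|² = 178
v_rel×d = (-13)·(19) − (3)·(16) = -295
since m = R²·178 − (-295)²:  R² = (87025 + -72607) / 178 = 81
R = √81 = 9  ⇒  r_B = 9 − 8 = 1

rB=1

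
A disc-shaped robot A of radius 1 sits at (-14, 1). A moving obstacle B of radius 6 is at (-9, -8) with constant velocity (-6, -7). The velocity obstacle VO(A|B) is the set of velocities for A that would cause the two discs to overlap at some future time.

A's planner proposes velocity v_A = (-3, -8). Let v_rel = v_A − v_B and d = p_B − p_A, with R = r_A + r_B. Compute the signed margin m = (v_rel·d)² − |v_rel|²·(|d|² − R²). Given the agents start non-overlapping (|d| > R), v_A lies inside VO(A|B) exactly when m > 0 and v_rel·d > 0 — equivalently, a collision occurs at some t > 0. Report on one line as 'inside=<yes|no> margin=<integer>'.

d = (5, -9),  |d|² = 106;  R = 1+6 = 7,  c = 106−7² = 57
v_rel = (3, -1),  |v_rel|² = 10;  v_rel·d = (3)·(5) + (-1)·(-9) = 24
10·t² − 48·t + 57 = 0  ⇒  m = 24² − 10·57 = 6
m = 6 > 0,  v_rel·d = 24 > 0  ⇒  inside

inside=yes margin=6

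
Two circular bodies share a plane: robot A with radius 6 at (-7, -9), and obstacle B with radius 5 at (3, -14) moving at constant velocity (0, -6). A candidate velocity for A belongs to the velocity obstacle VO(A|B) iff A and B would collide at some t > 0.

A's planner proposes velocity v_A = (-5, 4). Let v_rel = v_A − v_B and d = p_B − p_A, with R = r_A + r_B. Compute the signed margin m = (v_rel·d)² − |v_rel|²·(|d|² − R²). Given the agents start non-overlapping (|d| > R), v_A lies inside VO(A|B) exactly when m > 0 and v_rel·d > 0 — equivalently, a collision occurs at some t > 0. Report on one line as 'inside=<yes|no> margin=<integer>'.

d = (10, -5),  |d|² = 125;  R = 6+5 = 11,  c = 125−11² = 4
v_rel = (-5, 10),  |v_rel|² = 125;  v_rel·d = (-5)·(10) + (10)·(-5) = -100
125·t² + 200·t + 4 = 0  ⇒  m = (-100)² − 125·4 = 9500
m = 9500 > 0,  v_rel·d = -100 < 0  ⇒  outside

inside=no margin=9500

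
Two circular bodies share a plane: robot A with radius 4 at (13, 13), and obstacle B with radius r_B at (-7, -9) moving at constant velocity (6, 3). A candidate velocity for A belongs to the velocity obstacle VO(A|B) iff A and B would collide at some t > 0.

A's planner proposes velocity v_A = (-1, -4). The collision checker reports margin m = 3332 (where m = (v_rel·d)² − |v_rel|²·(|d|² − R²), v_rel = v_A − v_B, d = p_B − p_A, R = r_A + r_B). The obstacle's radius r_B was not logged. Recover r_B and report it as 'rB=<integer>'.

m = 3332
d = (-20, -22);  v_rel = (-7, -7),  |v_rel|² = 98
v_rel×d = (-7)·(-22) − (-7)·(-20) = 14
since m = R²·98 − 14²:  R² = (196 + 3332) / 98 = 36
R = √36 = 6  ⇒  r_B = 6 − 4 = 2

rB=2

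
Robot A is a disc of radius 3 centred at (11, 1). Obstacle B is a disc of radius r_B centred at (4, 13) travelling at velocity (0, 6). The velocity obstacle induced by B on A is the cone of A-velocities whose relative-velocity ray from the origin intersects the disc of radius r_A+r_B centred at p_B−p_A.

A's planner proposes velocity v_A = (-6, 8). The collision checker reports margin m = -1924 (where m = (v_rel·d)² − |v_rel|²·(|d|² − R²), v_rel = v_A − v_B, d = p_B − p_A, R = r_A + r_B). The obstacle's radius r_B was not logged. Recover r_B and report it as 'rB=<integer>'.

m = -1924
d = (-7, 12);  v_rel = (-6, 2),  |v_rel|² = 40
v_rel×d = (-6)·(12) − (2)·(-7) = -58
since m = R²·40 − (-58)²:  R² = (3364 + -1924) / 40 = 36
R = √36 = 6  ⇒  r_B = 6 − 3 = 3

rB=3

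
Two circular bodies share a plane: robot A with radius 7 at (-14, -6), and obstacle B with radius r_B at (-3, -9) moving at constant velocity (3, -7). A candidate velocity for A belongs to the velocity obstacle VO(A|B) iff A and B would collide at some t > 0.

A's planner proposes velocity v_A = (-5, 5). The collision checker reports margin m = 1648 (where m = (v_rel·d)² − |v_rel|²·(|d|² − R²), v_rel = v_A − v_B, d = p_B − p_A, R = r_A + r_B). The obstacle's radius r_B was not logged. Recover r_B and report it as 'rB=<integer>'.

m = 1648
d = (11, -3);  v_rel = (-8, 12),  |v_rel|² = 208
v_rel×d = (-8)·(-3) − (12)·(11) = -108
since m = R²·208 − (-108)²:  R² = (11664 + 1648) / 208 = 64
R = √64 = 8  ⇒  r_B = 8 − 7 = 1

rB=1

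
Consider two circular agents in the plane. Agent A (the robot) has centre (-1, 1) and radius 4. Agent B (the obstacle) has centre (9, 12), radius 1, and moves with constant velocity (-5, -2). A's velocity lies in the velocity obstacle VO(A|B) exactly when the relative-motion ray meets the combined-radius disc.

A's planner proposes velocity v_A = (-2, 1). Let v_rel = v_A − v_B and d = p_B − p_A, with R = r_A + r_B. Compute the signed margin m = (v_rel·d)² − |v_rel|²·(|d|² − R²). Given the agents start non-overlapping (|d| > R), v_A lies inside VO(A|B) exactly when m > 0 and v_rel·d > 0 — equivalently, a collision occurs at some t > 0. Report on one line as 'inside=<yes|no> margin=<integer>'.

d = (10, 11),  |d|² = 221;  R = 4+1 = 5,  c = 221−5² = 196
v_rel = (3, 3),  |v_rel|² = 18;  v_rel·d = (3)·(10) + (3)·(11) = 63
18·t² − 126·t + 196 = 0  ⇒  m = 63² − 18·196 = 441
m = 441 > 0,  v_rel·d = 63 > 0  ⇒  inside

inside=yes margin=441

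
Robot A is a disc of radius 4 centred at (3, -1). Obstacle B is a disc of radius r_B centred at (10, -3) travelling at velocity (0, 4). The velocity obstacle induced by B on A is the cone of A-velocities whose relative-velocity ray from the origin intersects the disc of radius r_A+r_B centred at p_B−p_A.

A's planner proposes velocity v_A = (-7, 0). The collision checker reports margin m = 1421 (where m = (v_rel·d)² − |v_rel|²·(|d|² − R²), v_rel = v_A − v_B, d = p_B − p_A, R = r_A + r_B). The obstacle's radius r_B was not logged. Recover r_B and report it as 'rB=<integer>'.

m = 1421
d = (7, -2);  v_rel = (-7, -4),  |v_rel|² = 65
v_rel×d = (-7)·(-2) − (-4)·(7) = 42
since m = R²·65 − 42²:  R² = (1764 + 1421) / 65 = 49
R = √49 = 7  ⇒  r_B = 7 − 4 = 3

rB=3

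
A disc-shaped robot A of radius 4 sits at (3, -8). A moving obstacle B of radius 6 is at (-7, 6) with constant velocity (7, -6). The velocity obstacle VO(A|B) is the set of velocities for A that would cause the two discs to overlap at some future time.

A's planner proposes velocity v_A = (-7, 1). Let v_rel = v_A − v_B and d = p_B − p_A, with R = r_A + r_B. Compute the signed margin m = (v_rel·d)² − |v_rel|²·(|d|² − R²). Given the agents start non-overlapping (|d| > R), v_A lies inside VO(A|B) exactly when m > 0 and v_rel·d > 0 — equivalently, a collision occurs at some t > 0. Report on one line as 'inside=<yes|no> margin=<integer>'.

d = (-10, 14),  |d|² = 296;  R = 4+6 = 10,  c = 296−10² = 196
v_rel = (-14, 7),  |v_rel|² = 245;  v_rel·d = (-14)·(-10) + (7)·(14) = 238
245·t² − 476·t + 196 = 0  ⇒  m = 238² − 245·196 = 8624
m = 8624 > 0,  v_rel·d = 238 > 0  ⇒  inside

inside=yes margin=8624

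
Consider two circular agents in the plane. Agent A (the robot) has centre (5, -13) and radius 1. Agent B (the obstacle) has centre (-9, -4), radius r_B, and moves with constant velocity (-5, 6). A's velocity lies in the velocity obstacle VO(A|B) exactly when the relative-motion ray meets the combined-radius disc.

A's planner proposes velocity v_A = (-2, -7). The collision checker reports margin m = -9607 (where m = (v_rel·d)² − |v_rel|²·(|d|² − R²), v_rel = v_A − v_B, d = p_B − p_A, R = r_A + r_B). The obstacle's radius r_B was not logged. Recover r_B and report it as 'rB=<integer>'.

m = -9607
d = (-14, 9);  v_rel = (3, -13),  |v_rel|² = 178
v_rel×d = (3)·(9) − (-13)·(-14) = -155
since m = R²·178 − (-155)²:  R² = (24025 + -9607) / 178 = 81
R = √81 = 9  ⇒  r_B = 9 − 1 = 8

rB=8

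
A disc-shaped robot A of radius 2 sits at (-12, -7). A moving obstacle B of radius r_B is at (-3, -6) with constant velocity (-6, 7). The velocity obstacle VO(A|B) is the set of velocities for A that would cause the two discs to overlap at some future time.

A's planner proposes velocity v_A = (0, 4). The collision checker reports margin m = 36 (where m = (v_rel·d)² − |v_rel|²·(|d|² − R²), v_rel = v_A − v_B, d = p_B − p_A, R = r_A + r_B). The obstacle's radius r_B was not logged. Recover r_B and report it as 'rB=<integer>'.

m = 36
d = (9, 1);  v_rel = (6, -3),  |v_rel|² = 45
v_rel×d = (6)·(1) − (-3)·(9) = 33
since m = R²·45 − 33²:  R² = (1089 + 36) / 45 = 25
R = √25 = 5  ⇒  r_B = 5 − 2 = 3

rB=3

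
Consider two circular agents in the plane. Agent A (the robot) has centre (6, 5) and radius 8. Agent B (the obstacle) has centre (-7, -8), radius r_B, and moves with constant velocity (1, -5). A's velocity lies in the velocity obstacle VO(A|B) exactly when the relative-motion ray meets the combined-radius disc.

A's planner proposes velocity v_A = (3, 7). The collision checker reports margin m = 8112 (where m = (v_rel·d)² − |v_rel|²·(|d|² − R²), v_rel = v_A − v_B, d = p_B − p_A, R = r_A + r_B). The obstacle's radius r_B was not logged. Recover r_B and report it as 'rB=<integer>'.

m = 8112
d = (-13, -13);  v_rel = (2, 12),  |v_rel|² = 148
v_rel×d = (2)·(-13) − (12)·(-13) = 130
since m = R²·148 − 130²:  R² = (16900 + 8112) / 148 = 169
R = √169 = 13  ⇒  r_B = 13 − 8 = 5

rB=5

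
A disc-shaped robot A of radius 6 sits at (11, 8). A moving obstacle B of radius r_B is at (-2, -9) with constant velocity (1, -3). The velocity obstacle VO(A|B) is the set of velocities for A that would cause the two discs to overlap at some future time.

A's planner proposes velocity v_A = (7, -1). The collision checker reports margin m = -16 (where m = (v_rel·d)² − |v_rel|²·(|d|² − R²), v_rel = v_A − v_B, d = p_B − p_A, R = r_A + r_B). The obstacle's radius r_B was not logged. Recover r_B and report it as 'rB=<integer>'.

m = -16
d = (-13, -17);  v_rel = (6, 2),  |v_rel|² = 40
v_rel×d = (6)·(-17) − (2)·(-13) = -76
since m = R²·40 − (-76)²:  R² = (5776 + -16) / 40 = 144
R = √144 = 12  ⇒  r_B = 12 − 6 = 6

rB=6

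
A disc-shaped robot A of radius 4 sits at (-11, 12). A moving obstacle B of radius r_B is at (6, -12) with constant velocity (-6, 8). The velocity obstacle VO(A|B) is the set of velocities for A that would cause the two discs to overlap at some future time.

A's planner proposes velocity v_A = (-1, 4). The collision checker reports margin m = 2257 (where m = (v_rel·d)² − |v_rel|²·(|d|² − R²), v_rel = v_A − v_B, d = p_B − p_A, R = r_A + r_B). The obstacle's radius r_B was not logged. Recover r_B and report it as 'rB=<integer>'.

m = 2257
d = (17, -24);  v_rel = (5, -4),  |v_rel|² = 41
v_rel×d = (5)·(-24) − (-4)·(17) = -52
since m = R²·41 − (-52)²:  R² = (2704 + 2257) / 41 = 121
R = √121 = 11  ⇒  r_B = 11 − 4 = 7

rB=7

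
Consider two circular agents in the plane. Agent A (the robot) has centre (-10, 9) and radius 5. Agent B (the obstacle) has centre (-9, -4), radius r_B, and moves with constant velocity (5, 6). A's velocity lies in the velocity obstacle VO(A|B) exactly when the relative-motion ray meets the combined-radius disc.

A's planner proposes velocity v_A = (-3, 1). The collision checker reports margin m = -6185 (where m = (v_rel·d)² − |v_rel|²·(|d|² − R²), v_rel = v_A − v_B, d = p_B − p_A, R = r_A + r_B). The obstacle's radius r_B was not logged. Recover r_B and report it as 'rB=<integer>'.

m = -6185
d = (1, -13);  v_rel = (-8, -5),  |v_rel|² = 89
v_rel×d = (-8)·(-13) − (-5)·(1) = 109
since m = R²·89 − 109²:  R² = (11881 + -6185) / 89 = 64
R = √64 = 8  ⇒  r_B = 8 − 5 = 3

rB=3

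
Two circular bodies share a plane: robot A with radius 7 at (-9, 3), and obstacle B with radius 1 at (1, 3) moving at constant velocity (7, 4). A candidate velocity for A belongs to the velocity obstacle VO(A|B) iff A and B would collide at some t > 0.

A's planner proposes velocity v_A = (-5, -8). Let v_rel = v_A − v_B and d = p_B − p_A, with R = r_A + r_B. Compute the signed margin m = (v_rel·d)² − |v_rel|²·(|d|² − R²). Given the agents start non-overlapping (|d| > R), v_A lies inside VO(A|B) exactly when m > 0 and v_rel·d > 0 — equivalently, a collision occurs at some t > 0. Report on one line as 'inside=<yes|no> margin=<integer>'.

d = (10, 0),  |d|² = 100;  R = 7+1 = 8,  c = 100−8² = 36
v_rel = (-12, -12),  |v_rel|² = 288;  v_rel·d = (-12)·(10) + (-12)·(0) = -120
288·t² + 240·t + 36 = 0  ⇒  m = (-120)² − 288·36 = 4032
m = 4032 > 0,  v_rel·d = -120 < 0  ⇒  outside

inside=no margin=4032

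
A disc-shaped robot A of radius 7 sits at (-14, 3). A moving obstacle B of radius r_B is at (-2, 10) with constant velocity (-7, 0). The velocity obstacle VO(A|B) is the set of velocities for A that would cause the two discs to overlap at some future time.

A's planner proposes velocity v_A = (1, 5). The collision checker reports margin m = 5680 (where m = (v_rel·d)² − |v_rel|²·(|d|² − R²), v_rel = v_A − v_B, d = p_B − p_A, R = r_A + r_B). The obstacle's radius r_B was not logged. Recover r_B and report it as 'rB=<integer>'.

m = 5680
d = (12, 7);  v_rel = (8, 5),  |v_rel|² = 89
v_rel×d = (8)·(7) − (5)·(12) = -4
since m = R²·89 − (-4)²:  R² = (16 + 5680) / 89 = 64
R = √64 = 8  ⇒  r_B = 8 − 7 = 1

rB=1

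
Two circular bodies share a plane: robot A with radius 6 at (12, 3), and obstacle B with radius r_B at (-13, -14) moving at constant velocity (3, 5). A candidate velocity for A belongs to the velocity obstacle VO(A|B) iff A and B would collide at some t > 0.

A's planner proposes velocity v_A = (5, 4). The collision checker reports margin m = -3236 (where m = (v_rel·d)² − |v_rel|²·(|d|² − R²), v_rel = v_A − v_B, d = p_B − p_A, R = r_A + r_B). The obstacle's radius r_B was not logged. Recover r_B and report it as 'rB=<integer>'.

m = -3236
d = (-25, -17);  v_rel = (2, -1),  |v_rel|² = 5
v_rel×d = (2)·(-17) − (-1)·(-25) = -59
since m = R²·5 − (-59)²:  R² = (3481 + -3236) / 5 = 49
R = √49 = 7  ⇒  r_B = 7 − 6 = 1

rB=1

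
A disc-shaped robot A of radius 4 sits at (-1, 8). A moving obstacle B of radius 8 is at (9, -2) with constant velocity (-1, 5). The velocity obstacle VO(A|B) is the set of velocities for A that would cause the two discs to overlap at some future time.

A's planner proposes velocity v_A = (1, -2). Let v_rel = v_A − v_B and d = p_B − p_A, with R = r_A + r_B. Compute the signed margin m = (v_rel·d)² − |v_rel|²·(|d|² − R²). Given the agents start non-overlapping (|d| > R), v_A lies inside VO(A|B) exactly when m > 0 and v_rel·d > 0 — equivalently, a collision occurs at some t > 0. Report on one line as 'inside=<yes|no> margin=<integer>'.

d = (10, -10),  |d|² = 200;  R = 4+8 = 12,  c = 200−12² = 56
v_rel = (2, -7),  |v_rel|² = 53;  v_rel·d = (2)·(10) + (-7)·(-10) = 90
53·t² − 180·t + 56 = 0  ⇒  m = 90² − 53·56 = 5132
m = 5132 > 0,  v_rel·d = 90 > 0  ⇒  inside

inside=yes margin=5132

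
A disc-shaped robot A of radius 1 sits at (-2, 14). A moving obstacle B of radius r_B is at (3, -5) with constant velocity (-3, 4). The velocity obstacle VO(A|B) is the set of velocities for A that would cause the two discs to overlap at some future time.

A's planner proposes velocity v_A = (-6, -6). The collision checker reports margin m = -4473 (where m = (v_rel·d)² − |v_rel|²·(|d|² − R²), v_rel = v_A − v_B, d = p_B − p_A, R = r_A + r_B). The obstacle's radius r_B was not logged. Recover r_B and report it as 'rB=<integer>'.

m = -4473
d = (5, -19);  v_rel = (-3, -10),  |v_rel|² = 109
v_rel×d = (-3)·(-19) − (-10)·(5) = 107
since m = R²·109 − 107²:  R² = (11449 + -4473) / 109 = 64
R = √64 = 8  ⇒  r_B = 8 − 1 = 7

rB=7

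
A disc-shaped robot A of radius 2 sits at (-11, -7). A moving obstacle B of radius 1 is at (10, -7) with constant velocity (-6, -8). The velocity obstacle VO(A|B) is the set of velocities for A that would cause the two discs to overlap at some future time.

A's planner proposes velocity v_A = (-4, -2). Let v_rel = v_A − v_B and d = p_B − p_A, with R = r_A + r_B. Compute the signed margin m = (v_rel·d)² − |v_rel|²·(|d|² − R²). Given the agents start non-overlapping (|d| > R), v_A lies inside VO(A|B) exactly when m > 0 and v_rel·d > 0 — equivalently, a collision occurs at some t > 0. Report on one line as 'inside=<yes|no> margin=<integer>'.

d = (21, 0),  |d|² = 441;  R = 2+1 = 3,  c = 441−3² = 432
v_rel = (2, 6),  |v_rel|² = 40;  v_rel·d = (2)·(21) + (6)·(0) = 42
40·t² − 84·t + 432 = 0  ⇒  m = 42² − 40·432 = -15516
m = -15516 < 0,  v_rel·d = 42 > 0  ⇒  outside

inside=no margin=-15516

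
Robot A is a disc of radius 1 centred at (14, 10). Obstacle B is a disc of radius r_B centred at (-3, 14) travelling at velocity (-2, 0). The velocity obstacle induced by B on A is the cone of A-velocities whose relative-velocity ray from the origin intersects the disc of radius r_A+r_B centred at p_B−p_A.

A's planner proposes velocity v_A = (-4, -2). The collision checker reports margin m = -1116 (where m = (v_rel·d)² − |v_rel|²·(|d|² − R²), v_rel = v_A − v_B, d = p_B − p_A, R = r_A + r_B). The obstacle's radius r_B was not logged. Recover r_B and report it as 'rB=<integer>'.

m = -1116
d = (-17, 4);  v_rel = (-2, -2),  |v_rel|² = 8
v_rel×d = (-2)·(4) − (-2)·(-17) = -42
since m = R²·8 − (-42)²:  R² = (1764 + -1116) / 8 = 81
R = √81 = 9  ⇒  r_B = 9 − 1 = 8

rB=8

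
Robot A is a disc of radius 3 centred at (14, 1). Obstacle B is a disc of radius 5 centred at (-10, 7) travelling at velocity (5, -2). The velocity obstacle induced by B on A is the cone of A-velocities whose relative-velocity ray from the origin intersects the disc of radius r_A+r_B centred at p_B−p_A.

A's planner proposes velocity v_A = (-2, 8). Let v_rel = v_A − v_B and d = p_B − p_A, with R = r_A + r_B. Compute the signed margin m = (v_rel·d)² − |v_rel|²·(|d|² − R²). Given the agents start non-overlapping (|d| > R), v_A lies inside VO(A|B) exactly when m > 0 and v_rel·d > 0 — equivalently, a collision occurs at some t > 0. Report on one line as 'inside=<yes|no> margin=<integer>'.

d = (-24, 6),  |d|² = 612;  R = 3+5 = 8,  c = 612−8² = 548
v_rel = (-7, 10),  |v_rel|² = 149;  v_rel·d = (-7)·(-24) + (10)·(6) = 228
149·t² − 456·t + 548 = 0  ⇒  m = 228² − 149·548 = -29668
m = -29668 < 0,  v_rel·d = 228 > 0  ⇒  outside

inside=no margin=-29668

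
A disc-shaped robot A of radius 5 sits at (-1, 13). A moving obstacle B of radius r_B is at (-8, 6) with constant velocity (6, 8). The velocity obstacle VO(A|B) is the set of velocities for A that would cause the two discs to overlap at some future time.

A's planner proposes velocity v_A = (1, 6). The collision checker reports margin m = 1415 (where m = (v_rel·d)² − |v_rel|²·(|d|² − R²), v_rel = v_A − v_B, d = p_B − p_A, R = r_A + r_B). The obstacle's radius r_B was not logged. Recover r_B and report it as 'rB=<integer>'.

m = 1415
d = (-7, -7);  v_rel = (-5, -2),  |v_rel|² = 29
v_rel×d = (-5)·(-7) − (-2)·(-7) = 21
since m = R²·29 − 21²:  R² = (441 + 1415) / 29 = 64
R = √64 = 8  ⇒  r_B = 8 − 5 = 3

rB=3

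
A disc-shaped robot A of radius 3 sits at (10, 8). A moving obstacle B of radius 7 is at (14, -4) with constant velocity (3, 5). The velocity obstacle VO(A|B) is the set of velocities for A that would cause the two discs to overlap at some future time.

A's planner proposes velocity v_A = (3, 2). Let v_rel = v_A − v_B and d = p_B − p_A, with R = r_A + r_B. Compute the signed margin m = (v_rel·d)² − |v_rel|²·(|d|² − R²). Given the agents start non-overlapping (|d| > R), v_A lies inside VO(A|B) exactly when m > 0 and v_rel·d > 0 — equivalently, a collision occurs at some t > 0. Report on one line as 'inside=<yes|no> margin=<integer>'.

d = (4, -12),  |d|² = 160;  R = 3+7 = 10,  c = 160−10² = 60
v_rel = (0, -3),  |v_rel|² = 9;  v_rel·d = (0)·(4) + (-3)·(-12) = 36
9·t² − 72·t + 60 = 0  ⇒  m = 36² − 9·60 = 756
m = 756 > 0,  v_rel·d = 36 > 0  ⇒  inside

inside=yes margin=756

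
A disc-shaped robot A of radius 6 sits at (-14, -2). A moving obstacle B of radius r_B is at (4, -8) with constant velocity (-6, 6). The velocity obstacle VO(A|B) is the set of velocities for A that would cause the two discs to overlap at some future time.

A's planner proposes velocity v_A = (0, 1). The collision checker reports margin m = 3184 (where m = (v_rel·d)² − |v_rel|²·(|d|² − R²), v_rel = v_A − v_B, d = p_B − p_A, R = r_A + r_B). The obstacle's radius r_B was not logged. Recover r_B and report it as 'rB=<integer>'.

m = 3184
d = (18, -6);  v_rel = (6, -5),  |v_rel|² = 61
v_rel×d = (6)·(-6) − (-5)·(18) = 54
since m = R²·61 − 54²:  R² = (2916 + 3184) / 61 = 100
R = √100 = 10  ⇒  r_B = 10 − 6 = 4

rB=4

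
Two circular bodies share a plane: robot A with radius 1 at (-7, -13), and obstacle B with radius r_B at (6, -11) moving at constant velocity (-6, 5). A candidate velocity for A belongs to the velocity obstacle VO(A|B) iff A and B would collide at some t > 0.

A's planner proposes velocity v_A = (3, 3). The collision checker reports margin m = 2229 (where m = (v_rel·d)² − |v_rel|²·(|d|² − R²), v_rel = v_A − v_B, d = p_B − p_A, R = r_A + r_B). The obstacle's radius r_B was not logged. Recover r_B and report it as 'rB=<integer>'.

m = 2229
d = (13, 2);  v_rel = (9, -2),  |v_rel|² = 85
v_rel×d = (9)·(2) − (-2)·(13) = 44
since m = R²·85 − 44²:  R² = (1936 + 2229) / 85 = 49
R = √49 = 7  ⇒  r_B = 7 − 1 = 6

rB=6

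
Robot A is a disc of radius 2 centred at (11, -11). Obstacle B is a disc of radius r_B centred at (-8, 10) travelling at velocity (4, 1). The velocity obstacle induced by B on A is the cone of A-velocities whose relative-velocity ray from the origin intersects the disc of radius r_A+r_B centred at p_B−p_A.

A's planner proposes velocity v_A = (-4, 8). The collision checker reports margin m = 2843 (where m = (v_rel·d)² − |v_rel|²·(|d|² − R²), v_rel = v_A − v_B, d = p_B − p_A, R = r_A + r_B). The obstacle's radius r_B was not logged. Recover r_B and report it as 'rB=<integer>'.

m = 2843
d = (-19, 21);  v_rel = (-8, 7),  |v_rel|² = 113
v_rel×d = (-8)·(21) − (7)·(-19) = -35
since m = R²·113 − (-35)²:  R² = (1225 + 2843) / 113 = 36
R = √36 = 6  ⇒  r_B = 6 − 2 = 4

rB=4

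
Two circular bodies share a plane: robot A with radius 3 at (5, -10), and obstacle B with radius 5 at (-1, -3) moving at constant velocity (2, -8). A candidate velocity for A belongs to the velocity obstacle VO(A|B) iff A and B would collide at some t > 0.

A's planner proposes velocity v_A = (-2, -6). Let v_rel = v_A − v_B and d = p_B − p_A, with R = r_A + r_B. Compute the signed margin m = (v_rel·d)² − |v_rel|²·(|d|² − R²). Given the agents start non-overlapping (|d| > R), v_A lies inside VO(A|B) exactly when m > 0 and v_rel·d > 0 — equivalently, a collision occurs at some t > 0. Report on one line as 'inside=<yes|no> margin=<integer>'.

d = (-6, 7),  |d|² = 85;  R = 3+5 = 8,  c = 85−8² = 21
v_rel = (-4, 2),  |v_rel|² = 20;  v_rel·d = (-4)·(-6) + (2)·(7) = 38
20·t² − 76·t + 21 = 0  ⇒  m = 38² − 20·21 = 1024
m = 1024 > 0,  v_rel·d = 38 > 0  ⇒  inside

inside=yes margin=1024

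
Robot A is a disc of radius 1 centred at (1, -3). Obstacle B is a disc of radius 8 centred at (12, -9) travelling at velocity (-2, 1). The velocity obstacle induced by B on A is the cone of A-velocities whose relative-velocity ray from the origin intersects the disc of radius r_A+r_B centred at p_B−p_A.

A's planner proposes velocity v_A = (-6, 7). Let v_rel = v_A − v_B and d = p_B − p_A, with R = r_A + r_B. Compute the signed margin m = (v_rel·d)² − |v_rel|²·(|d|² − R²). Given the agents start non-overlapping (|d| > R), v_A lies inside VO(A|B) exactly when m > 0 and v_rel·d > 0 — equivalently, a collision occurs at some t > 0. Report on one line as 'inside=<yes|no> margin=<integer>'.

d = (11, -6),  |d|² = 157;  R = 1+8 = 9,  c = 157−9² = 76
v_rel = (-4, 6),  |v_rel|² = 52;  v_rel·d = (-4)·(11) + (6)·(-6) = -80
52·t² + 160·t + 76 = 0  ⇒  m = (-80)² − 52·76 = 2448
m = 2448 > 0,  v_rel·d = -80 < 0  ⇒  outside

inside=no margin=2448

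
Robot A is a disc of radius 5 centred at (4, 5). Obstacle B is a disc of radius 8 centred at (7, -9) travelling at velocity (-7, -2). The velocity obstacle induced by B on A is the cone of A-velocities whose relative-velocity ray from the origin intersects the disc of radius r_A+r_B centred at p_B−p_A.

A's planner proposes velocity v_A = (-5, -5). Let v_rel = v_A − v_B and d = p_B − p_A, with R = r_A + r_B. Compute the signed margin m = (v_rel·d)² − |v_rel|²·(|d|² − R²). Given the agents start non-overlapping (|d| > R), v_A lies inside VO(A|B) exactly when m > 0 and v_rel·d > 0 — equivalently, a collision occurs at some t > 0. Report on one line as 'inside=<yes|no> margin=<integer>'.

d = (3, -14),  |d|² = 205;  R = 5+8 = 13,  c = 205−13² = 36
v_rel = (2, -3),  |v_rel|² = 13;  v_rel·d = (2)·(3) + (-3)·(-14) = 48
13·t² − 96·t + 36 = 0  ⇒  m = 48² − 13·36 = 1836
m = 1836 > 0,  v_rel·d = 48 > 0  ⇒  inside

inside=yes margin=1836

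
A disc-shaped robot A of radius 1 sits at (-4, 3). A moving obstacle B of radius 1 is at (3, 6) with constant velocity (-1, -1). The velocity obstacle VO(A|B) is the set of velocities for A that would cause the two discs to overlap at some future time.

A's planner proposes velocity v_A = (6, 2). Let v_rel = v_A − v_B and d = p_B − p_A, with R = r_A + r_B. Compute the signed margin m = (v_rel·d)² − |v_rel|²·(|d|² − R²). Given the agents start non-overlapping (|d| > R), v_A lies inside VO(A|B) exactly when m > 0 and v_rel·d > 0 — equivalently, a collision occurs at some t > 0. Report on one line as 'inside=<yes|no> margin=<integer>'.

d = (7, 3),  |d|² = 58;  R = 1+1 = 2,  c = 58−2² = 54
v_rel = (7, 3),  |v_rel|² = 58;  v_rel·d = (7)·(7) + (3)·(3) = 58
58·t² − 116·t + 54 = 0  ⇒  m = 58² − 58·54 = 232
m = 232 > 0,  v_rel·d = 58 > 0  ⇒  inside

inside=yes margin=232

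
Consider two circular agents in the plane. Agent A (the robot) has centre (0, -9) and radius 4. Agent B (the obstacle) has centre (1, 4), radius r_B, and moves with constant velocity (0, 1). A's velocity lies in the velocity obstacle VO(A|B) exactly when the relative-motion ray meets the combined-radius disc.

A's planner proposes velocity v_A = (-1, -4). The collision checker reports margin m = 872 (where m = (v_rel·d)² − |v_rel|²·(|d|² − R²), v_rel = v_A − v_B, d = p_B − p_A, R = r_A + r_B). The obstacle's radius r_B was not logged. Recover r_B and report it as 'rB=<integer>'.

m = 872
d = (1, 13);  v_rel = (-1, -5),  |v_rel|² = 26
v_rel×d = (-1)·(13) − (-5)·(1) = -8
since m = R²·26 − (-8)²:  R² = (64 + 872) / 26 = 36
R = √36 = 6  ⇒  r_B = 6 − 4 = 2

rB=2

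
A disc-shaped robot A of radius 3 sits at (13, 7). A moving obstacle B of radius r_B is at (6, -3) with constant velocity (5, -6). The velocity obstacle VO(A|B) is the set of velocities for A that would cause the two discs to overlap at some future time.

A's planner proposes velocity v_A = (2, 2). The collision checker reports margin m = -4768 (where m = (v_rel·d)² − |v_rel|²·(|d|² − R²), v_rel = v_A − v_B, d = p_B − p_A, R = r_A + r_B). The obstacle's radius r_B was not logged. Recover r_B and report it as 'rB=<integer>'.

m = -4768
d = (-7, -10);  v_rel = (-3, 8),  |v_rel|² = 73
v_rel×d = (-3)·(-10) − (8)·(-7) = 86
since m = R²·73 − 86²:  R² = (7396 + -4768) / 73 = 36
R = √36 = 6  ⇒  r_B = 6 − 3 = 3

rB=3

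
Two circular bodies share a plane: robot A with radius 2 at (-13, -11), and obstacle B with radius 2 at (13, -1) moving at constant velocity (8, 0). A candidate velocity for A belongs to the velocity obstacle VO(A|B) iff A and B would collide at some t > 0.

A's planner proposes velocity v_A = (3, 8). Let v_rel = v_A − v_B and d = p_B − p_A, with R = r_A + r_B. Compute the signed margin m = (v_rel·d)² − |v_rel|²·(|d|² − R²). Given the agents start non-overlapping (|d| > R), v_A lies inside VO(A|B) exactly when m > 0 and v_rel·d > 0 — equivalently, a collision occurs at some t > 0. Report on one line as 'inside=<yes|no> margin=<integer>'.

d = (26, 10),  |d|² = 776;  R = 2+2 = 4,  c = 776−4² = 760
v_rel = (-5, 8),  |v_rel|² = 89;  v_rel·d = (-5)·(26) + (8)·(10) = -50
89·t² + 100·t + 760 = 0  ⇒  m = (-50)² − 89·760 = -65140
m = -65140 < 0,  v_rel·d = -50 < 0  ⇒  outside

inside=no margin=-65140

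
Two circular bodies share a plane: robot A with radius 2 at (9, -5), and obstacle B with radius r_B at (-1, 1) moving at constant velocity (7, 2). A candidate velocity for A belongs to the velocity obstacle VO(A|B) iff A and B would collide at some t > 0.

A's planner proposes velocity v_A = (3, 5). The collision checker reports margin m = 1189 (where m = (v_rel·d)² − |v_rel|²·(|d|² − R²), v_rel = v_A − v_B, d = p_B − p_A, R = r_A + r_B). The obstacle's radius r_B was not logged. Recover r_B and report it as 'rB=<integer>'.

m = 1189
d = (-10, 6);  v_rel = (-4, 3),  |v_rel|² = 25
v_rel×d = (-4)·(6) − (3)·(-10) = 6
since m = R²·25 − 6²:  R² = (36 + 1189) / 25 = 49
R = √49 = 7  ⇒  r_B = 7 − 2 = 5

rB=5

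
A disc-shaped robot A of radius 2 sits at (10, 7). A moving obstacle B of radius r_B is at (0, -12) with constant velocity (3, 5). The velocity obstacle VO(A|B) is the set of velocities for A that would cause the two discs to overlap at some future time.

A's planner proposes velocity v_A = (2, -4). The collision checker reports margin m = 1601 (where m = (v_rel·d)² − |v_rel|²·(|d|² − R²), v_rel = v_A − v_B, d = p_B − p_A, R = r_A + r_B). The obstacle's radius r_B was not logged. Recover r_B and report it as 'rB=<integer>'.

m = 1601
d = (-10, -19);  v_rel = (-1, -9),  |v_rel|² = 82
v_rel×d = (-1)·(-19) − (-9)·(-10) = -71
since m = R²·82 − (-71)²:  R² = (5041 + 1601) / 82 = 81
R = √81 = 9  ⇒  r_B = 9 − 2 = 7

rB=7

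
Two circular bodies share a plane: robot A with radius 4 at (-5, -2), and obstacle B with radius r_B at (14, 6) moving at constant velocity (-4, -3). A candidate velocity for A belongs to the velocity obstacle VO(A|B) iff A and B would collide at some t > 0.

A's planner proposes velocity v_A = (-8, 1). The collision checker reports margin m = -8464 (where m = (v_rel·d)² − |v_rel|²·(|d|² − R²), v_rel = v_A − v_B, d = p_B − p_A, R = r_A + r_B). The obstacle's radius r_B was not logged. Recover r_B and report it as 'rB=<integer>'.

m = -8464
d = (19, 8);  v_rel = (-4, 4),  |v_rel|² = 32
v_rel×d = (-4)·(8) − (4)·(19) = -108
since m = R²·32 − (-108)²:  R² = (11664 + -8464) / 32 = 100
R = √100 = 10  ⇒  r_B = 10 − 4 = 6

rB=6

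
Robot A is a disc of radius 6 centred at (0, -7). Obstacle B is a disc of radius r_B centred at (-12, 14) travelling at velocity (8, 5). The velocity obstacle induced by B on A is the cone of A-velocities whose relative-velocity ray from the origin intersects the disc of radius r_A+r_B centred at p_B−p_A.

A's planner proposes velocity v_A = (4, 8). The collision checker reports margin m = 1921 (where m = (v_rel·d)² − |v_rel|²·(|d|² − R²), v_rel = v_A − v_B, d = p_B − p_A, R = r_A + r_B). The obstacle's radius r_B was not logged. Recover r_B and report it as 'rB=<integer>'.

m = 1921
d = (-12, 21);  v_rel = (-4, 3),  |v_rel|² = 25
v_rel×d = (-4)·(21) − (3)·(-12) = -48
since m = R²·25 − (-48)²:  R² = (2304 + 1921) / 25 = 169
R = √169 = 13  ⇒  r_B = 13 − 6 = 7

rB=7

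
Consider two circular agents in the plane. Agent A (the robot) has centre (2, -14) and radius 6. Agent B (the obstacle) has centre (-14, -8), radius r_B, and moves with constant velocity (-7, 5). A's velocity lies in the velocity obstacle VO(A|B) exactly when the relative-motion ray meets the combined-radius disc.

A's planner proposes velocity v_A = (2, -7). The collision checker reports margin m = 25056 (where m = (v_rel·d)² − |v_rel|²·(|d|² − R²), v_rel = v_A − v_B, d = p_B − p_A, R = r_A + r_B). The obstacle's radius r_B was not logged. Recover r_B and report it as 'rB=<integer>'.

m = 25056
d = (-16, 6);  v_rel = (9, -12),  |v_rel|² = 225
v_rel×d = (9)·(6) − (-12)·(-16) = -138
since m = R²·225 − (-138)²:  R² = (19044 + 25056) / 225 = 196
R = √196 = 14  ⇒  r_B = 14 − 6 = 8

rB=8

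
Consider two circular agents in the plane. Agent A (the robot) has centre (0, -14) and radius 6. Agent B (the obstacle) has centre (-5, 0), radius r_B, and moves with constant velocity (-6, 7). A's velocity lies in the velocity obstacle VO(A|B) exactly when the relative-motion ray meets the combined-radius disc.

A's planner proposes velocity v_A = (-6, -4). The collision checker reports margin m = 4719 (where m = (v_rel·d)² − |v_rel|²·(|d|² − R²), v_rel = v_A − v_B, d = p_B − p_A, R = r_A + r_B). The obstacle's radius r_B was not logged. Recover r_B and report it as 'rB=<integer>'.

m = 4719
d = (-5, 14);  v_rel = (0, -11),  |v_rel|² = 121
v_rel×d = (0)·(14) − (-11)·(-5) = -55
since m = R²·121 − (-55)²:  R² = (3025 + 4719) / 121 = 64
R = √64 = 8  ⇒  r_B = 8 − 6 = 2

rB=2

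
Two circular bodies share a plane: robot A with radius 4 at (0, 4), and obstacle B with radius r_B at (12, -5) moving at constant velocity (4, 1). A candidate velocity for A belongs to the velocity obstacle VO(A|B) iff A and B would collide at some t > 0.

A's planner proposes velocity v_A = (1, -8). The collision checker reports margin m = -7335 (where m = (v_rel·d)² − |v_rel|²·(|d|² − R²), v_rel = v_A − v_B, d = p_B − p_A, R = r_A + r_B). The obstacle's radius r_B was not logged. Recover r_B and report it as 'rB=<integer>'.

m = -7335
d = (12, -9);  v_rel = (-3, -9),  |v_rel|² = 90
v_rel×d = (-3)·(-9) − (-9)·(12) = 135
since m = R²·90 − 135²:  R² = (18225 + -7335) / 90 = 121
R = √121 = 11  ⇒  r_B = 11 − 4 = 7

rB=7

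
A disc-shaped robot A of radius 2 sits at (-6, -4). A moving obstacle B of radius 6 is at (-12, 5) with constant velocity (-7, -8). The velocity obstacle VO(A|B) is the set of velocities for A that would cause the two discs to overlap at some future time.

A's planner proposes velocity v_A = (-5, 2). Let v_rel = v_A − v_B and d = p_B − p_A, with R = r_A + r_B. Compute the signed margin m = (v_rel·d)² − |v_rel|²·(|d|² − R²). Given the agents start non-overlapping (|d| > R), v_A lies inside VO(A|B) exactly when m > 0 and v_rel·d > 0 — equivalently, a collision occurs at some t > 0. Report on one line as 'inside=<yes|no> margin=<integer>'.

d = (-6, 9),  |d|² = 117;  R = 2+6 = 8,  c = 117−8² = 53
v_rel = (2, 10),  |v_rel|² = 104;  v_rel·d = (2)·(-6) + (10)·(9) = 78
104·t² − 156·t + 53 = 0  ⇒  m = 78² − 104·53 = 572
m = 572 > 0,  v_rel·d = 78 > 0  ⇒  inside

inside=yes margin=572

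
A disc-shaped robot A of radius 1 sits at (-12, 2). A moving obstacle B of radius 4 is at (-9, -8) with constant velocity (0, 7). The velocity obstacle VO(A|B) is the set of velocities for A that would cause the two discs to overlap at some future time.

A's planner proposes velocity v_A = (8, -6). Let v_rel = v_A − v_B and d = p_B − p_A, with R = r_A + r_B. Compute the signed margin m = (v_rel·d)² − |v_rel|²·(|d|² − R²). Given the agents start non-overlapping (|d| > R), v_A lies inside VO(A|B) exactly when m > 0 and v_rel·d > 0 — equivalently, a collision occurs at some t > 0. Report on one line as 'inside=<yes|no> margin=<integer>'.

d = (3, -10),  |d|² = 109;  R = 1+4 = 5,  c = 109−5² = 84
v_rel = (8, -13),  |v_rel|² = 233;  v_rel·d = (8)·(3) + (-13)·(-10) = 154
233·t² − 308·t + 84 = 0  ⇒  m = 154² − 233·84 = 4144
m = 4144 > 0,  v_rel·d = 154 > 0  ⇒  inside

inside=yes margin=4144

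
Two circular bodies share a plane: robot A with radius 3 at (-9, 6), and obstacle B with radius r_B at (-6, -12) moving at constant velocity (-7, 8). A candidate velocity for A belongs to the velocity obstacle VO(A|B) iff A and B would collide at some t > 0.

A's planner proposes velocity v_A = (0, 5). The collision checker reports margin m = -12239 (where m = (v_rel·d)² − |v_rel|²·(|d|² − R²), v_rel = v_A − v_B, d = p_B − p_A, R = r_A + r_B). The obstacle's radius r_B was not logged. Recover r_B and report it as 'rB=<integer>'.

m = -12239
d = (3, -18);  v_rel = (7, -3),  |v_rel|² = 58
v_rel×d = (7)·(-18) − (-3)·(3) = -117
since m = R²·58 − (-117)²:  R² = (13689 + -12239) / 58 = 25
R = √25 = 5  ⇒  r_B = 5 − 3 = 2

rB=2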